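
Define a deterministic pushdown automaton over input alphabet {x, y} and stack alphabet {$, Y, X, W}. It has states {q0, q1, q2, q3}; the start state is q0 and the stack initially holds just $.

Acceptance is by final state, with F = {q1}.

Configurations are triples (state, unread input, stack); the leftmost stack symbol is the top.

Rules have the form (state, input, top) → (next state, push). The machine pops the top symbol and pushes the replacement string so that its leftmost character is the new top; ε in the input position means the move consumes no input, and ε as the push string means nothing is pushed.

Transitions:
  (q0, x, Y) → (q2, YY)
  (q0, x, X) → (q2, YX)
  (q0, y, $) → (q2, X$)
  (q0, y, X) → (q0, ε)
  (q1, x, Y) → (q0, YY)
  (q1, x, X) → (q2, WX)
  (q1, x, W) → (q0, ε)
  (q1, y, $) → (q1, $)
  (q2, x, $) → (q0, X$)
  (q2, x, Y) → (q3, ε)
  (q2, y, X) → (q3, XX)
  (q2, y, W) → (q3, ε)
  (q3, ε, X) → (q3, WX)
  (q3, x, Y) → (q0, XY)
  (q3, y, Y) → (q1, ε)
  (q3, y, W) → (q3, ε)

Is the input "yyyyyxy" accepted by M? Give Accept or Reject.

Reject

(q0, yyyyyxy, $) ⊢ (q2, yyyyxy, X$) ⊢ (q3, yyyxy, XX$) ⊢ (q3, yyyxy, WXX$) ⊢ (q3, yyxy, XX$) ⊢ (q3, yyxy, WXX$) ⊢ (q3, yxy, XX$) ⊢ (q3, yxy, WXX$) ⊢ (q3, xy, XX$) ⊢ (q3, xy, WXX$)
No transition applies at (q3, xy, WXX$); input not fully consumed.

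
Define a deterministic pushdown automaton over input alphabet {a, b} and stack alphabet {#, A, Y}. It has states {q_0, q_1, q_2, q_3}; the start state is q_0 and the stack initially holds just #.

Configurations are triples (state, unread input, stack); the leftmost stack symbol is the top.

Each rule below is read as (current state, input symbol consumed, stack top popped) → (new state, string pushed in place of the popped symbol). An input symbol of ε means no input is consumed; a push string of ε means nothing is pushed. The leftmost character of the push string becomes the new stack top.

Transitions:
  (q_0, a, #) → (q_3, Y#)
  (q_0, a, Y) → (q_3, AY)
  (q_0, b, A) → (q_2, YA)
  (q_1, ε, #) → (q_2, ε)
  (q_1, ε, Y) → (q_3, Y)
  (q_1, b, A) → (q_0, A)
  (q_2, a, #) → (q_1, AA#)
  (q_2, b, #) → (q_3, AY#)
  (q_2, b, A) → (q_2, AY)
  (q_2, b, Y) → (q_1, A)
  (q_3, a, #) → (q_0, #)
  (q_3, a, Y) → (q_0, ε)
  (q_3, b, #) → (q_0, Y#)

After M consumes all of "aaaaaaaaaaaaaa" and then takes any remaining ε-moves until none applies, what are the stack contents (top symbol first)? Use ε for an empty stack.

#

(q_0, aaaaaaaaaaaaaa, #)
  read a, top #: go to q_3, push Y# → (q_3, aaaaaaaaaaaaa, Y#)
  read a, top Y: go to q_0, push ε → (q_0, aaaaaaaaaaaa, #)
  read a, top #: go to q_3, push Y# → (q_3, aaaaaaaaaaa, Y#)
  read a, top Y: go to q_0, push ε → (q_0, aaaaaaaaaa, #)
  read a, top #: go to q_3, push Y# → (q_3, aaaaaaaaa, Y#)
  read a, top Y: go to q_0, push ε → (q_0, aaaaaaaa, #)
  read a, top #: go to q_3, push Y# → (q_3, aaaaaaa, Y#)
  read a, top Y: go to q_0, push ε → (q_0, aaaaaa, #)
  read a, top #: go to q_3, push Y# → (q_3, aaaaa, Y#)
  read a, top Y: go to q_0, push ε → (q_0, aaaa, #)
  read a, top #: go to q_3, push Y# → (q_3, aaa, Y#)
  read a, top Y: go to q_0, push ε → (q_0, aa, #)
  read a, top #: go to q_3, push Y# → (q_3, a, Y#)
  read a, top Y: go to q_0, push ε → (q_0, ε, #)
All input consumed in state q_0 with stack #.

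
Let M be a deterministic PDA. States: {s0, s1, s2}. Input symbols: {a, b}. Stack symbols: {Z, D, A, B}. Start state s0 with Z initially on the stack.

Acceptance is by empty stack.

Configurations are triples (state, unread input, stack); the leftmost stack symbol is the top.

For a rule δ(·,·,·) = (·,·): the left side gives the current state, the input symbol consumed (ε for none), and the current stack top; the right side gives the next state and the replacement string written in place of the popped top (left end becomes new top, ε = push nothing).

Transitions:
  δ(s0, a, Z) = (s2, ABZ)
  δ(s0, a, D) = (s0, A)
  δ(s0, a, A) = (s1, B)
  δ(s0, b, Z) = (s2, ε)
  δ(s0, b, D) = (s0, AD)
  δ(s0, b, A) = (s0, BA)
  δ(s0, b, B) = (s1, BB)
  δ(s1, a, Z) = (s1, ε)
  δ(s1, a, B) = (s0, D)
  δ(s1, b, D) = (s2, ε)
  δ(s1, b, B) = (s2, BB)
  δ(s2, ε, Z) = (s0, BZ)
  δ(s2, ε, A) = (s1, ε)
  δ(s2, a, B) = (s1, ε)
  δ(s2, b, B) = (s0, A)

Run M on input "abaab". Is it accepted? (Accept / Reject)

Reject

(s0, abaab, Z)
  read a, top Z: go to s2, push ABZ → (s2, baab, ABZ)
  ε-move, top A: go to s1, push ε → (s1, baab, BZ)
  read b, top B: go to s2, push BB → (s2, aab, BBZ)
  read a, top B: go to s1, push ε → (s1, ab, BZ)
  read a, top B: go to s0, push D → (s0, b, DZ)
  read b, top D: go to s0, push AD → (s0, ε, ADZ)
All input consumed; stack is ADZ, not empty, and no further ε-move applies.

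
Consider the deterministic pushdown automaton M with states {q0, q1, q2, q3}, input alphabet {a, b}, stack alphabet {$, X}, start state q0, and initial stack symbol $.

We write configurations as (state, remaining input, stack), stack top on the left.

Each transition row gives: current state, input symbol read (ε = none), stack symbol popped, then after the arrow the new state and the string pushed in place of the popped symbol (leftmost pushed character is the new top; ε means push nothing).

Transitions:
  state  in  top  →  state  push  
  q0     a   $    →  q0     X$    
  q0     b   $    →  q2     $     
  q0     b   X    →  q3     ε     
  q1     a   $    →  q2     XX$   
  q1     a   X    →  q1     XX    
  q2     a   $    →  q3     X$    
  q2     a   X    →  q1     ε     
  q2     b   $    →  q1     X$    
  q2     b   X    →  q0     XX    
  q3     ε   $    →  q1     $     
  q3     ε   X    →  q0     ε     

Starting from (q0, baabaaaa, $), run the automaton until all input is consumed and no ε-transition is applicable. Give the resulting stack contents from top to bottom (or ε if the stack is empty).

(q0, baabaaaa, $)
  read b, top $: go to q2, push $ → (q2, aabaaaa, $)
  read a, top $: go to q3, push X$ → (q3, abaaaa, X$)
  ε-move, top X: go to q0, push ε → (q0, abaaaa, $)
  read a, top $: go to q0, push X$ → (q0, baaaa, X$)
  read b, top X: go to q3, push ε → (q3, aaaa, $)
  ε-move, top $: go to q1, push $ → (q1, aaaa, $)
  read a, top $: go to q2, push XX$ → (q2, aaa, XX$)
  read a, top X: go to q1, push ε → (q1, aa, X$)
  read a, top X: go to q1, push XX → (q1, a, XX$)
  read a, top X: go to q1, push XX → (q1, ε, XXX$)
All input consumed in state q1 with stack XXX$.

XXX$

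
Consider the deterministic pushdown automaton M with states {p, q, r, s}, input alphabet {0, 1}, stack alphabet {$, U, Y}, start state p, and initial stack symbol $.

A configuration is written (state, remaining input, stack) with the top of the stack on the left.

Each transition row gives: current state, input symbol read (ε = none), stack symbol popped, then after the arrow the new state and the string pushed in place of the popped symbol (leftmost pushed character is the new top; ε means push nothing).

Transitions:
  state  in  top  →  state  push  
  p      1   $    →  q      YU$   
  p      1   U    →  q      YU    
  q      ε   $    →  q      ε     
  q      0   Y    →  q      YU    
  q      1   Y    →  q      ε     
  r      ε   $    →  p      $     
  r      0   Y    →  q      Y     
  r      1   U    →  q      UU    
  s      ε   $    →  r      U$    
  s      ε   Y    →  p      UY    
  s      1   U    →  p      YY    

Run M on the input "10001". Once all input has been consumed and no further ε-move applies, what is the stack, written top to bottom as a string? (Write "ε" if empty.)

UUUU$

(p, 10001, $)
  read 1, top $: go to q, push YU$ → (q, 0001, YU$)
  read 0, top Y: go to q, push YU → (q, 001, YUU$)
  read 0, top Y: go to q, push YU → (q, 01, YUUU$)
  read 0, top Y: go to q, push YU → (q, 1, YUUUU$)
  read 1, top Y: go to q, push ε → (q, ε, UUUU$)
All input consumed in state q with stack UUUU$.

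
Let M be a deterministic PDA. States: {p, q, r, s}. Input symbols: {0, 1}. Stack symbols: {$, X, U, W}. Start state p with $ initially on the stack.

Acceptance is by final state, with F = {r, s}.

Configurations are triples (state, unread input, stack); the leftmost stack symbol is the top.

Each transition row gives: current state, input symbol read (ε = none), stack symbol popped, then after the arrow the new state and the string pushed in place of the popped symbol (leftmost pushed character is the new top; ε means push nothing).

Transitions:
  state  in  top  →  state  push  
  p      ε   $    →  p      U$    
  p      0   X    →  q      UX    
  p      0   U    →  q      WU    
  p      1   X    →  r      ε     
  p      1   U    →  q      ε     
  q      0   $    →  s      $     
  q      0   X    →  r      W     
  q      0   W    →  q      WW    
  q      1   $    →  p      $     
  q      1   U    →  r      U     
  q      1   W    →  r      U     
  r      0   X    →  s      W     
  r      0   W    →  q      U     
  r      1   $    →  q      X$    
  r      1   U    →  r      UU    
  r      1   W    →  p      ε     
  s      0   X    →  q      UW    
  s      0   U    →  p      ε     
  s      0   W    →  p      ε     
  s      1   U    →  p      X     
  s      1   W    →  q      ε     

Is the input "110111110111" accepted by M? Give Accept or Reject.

Reject

(p, 110111110111, $)
  ε-move, top $: go to p, push U$ → (p, 110111110111, U$)
  read 1, top U: go to q, push ε → (q, 10111110111, $)
  read 1, top $: go to p, push $ → (p, 0111110111, $)
  ε-move, top $: go to p, push U$ → (p, 0111110111, U$)
  read 0, top U: go to q, push WU → (q, 111110111, WU$)
  read 1, top W: go to r, push U → (r, 11110111, UU$)
  read 1, top U: go to r, push UU → (r, 1110111, UUU$)
  read 1, top U: go to r, push UU → (r, 110111, UUUU$)
  read 1, top U: go to r, push UU → (r, 10111, UUUUU$)
  read 1, top U: go to r, push UU → (r, 0111, UUUUUU$)
No transition applies at (r, 0111, UUUUUU$); input not fully consumed.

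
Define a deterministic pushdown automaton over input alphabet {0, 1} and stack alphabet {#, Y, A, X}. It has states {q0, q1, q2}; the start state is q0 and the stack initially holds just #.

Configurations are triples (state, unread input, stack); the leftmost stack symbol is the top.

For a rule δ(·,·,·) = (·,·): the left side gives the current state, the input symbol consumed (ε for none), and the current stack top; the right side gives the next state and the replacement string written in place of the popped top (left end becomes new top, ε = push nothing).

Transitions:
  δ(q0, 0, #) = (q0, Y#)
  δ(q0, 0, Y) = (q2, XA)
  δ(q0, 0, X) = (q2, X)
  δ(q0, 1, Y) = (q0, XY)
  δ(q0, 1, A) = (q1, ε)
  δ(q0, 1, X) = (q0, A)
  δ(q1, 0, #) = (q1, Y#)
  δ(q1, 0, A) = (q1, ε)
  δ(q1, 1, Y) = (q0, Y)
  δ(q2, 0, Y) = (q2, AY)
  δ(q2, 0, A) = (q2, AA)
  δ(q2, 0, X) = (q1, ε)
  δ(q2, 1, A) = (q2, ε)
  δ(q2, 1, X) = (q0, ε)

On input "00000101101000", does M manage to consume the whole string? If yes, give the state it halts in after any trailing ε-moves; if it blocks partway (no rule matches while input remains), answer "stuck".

(q0, 00000101101000, #) ⊢ (q0, 0000101101000, Y#) ⊢ (q2, 000101101000, XA#) ⊢ (q1, 00101101000, A#) ⊢ (q1, 0101101000, #) ⊢ (q1, 101101000, Y#) ⊢ (q0, 01101000, Y#) ⊢ (q2, 1101000, XA#) ⊢ (q0, 101000, A#) ⊢ (q1, 01000, #) ⊢ (q1, 1000, Y#) ⊢ (q0, 000, Y#) ⊢ (q2, 00, XA#) ⊢ (q1, 0, A#) ⊢ (q1, ε, #)
All input consumed; M is in state q1.

q1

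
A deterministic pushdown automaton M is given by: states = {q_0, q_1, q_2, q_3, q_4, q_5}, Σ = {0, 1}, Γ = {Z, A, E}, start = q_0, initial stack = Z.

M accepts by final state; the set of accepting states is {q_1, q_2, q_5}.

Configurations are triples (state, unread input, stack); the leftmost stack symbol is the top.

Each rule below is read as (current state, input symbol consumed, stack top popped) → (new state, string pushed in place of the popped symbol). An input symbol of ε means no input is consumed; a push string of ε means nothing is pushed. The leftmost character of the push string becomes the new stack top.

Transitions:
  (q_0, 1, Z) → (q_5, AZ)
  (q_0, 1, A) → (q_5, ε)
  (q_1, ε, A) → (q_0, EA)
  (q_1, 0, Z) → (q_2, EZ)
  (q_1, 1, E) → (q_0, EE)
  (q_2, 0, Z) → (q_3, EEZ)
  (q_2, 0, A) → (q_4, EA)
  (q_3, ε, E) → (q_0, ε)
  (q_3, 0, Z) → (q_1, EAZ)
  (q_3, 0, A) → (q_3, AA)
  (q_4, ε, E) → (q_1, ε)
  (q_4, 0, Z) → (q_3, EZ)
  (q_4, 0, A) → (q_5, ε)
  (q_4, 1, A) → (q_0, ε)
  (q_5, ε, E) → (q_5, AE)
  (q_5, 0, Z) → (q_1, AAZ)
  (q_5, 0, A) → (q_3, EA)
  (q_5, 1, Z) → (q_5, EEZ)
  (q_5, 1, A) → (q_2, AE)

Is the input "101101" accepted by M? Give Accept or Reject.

(q_0, 101101, Z) ⊢ (q_5, 01101, AZ) ⊢ (q_3, 1101, EAZ) ⊢ (q_0, 1101, AZ) ⊢ (q_5, 101, Z) ⊢ (q_5, 01, EEZ) ⊢ (q_5, 01, AEEZ) ⊢ (q_3, 1, EAEEZ) ⊢ (q_0, 1, AEEZ) ⊢ (q_5, ε, EEZ)
All input consumed; state q_5 ∈ F.

Accept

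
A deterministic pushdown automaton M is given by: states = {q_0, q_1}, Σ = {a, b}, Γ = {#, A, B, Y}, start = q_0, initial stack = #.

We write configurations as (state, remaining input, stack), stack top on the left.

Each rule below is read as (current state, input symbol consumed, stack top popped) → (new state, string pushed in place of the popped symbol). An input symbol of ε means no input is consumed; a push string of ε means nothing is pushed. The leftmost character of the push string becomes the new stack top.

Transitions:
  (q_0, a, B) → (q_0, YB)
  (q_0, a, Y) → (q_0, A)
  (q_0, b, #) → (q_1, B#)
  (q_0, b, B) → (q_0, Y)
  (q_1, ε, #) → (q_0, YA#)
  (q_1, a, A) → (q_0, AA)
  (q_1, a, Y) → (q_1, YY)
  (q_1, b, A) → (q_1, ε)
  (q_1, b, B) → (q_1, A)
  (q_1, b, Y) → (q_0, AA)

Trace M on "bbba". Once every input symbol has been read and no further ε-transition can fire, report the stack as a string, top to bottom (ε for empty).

AA#

(q_0, bbba, #)
  read b, top #: go to q_1, push B# → (q_1, bba, B#)
  read b, top B: go to q_1, push A → (q_1, ba, A#)
  read b, top A: go to q_1, push ε → (q_1, a, #)
  ε-move, top #: go to q_0, push YA# → (q_0, a, YA#)
  read a, top Y: go to q_0, push A → (q_0, ε, AA#)
All input consumed in state q_0 with stack AA#.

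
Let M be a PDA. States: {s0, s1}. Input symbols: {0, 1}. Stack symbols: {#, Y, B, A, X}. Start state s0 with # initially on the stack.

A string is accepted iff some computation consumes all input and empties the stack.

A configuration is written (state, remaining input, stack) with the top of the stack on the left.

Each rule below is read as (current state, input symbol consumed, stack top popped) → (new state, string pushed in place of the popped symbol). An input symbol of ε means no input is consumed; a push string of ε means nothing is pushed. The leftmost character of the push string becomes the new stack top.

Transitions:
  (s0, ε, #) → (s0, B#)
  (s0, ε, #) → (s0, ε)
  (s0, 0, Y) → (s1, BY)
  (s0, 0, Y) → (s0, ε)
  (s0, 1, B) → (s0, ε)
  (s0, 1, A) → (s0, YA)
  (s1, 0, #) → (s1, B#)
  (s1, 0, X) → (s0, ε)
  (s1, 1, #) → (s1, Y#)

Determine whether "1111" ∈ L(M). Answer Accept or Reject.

Accept

One accepting computation: (s0, 1111, #) ⊢ (s0, 1111, B#) ⊢ (s0, 111, #) ⊢ (s0, 111, B#) ⊢ (s0, 11, #) ⊢ (s0, 11, B#) ⊢ (s0, 1, #) ⊢ (s0, 1, B#) ⊢ (s0, ε, #) ⊢ (s0, ε, ε)
All input consumed and the stack is empty.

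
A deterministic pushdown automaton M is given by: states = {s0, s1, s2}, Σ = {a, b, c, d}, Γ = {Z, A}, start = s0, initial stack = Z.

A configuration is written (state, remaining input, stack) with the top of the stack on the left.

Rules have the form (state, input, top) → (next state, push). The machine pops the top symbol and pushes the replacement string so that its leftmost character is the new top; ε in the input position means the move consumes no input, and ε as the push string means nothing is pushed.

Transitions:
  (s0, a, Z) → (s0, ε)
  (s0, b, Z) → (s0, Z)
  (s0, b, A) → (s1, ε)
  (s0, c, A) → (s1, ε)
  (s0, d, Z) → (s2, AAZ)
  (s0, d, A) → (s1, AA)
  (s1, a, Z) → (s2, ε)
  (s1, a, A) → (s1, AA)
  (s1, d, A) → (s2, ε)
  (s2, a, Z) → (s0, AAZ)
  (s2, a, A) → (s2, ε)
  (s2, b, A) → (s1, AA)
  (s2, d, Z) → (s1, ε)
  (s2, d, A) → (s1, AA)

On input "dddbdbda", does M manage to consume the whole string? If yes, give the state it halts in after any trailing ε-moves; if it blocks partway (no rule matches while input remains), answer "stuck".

s2

(s0, dddbdbda, Z)
  read d, top Z: go to s2, push AAZ → (s2, ddbdbda, AAZ)
  read d, top A: go to s1, push AA → (s1, dbdbda, AAAZ)
  read d, top A: go to s2, push ε → (s2, bdbda, AAZ)
  read b, top A: go to s1, push AA → (s1, dbda, AAAZ)
  read d, top A: go to s2, push ε → (s2, bda, AAZ)
  read b, top A: go to s1, push AA → (s1, da, AAAZ)
  read d, top A: go to s2, push ε → (s2, a, AAZ)
  read a, top A: go to s2, push ε → (s2, ε, AZ)
All input consumed; M is in state s2.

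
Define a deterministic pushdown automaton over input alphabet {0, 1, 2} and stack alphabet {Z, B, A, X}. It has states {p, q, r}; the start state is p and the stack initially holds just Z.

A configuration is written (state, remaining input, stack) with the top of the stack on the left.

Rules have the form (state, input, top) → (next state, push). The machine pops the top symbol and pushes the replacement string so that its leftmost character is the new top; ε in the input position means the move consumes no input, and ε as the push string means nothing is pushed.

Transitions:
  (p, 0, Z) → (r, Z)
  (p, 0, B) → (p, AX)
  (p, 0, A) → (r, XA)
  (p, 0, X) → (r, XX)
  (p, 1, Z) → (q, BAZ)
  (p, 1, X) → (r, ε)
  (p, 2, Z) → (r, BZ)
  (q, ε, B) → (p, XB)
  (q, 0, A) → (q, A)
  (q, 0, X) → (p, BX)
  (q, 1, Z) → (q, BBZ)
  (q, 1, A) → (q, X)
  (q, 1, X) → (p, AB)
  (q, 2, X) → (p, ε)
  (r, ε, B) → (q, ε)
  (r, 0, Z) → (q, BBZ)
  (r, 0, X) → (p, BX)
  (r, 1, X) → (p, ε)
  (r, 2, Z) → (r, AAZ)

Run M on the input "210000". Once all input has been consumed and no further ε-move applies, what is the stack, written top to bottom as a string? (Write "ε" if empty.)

XAXXXBBZ

(p, 210000, Z)
  read 2, top Z: go to r, push BZ → (r, 10000, BZ)
  ε-move, top B: go to q, push ε → (q, 10000, Z)
  read 1, top Z: go to q, push BBZ → (q, 0000, BBZ)
  ε-move, top B: go to p, push XB → (p, 0000, XBBZ)
  read 0, top X: go to r, push XX → (r, 000, XXBBZ)
  read 0, top X: go to p, push BX → (p, 00, BXXBBZ)
  read 0, top B: go to p, push AX → (p, 0, AXXXBBZ)
  read 0, top A: go to r, push XA → (r, ε, XAXXXBBZ)
All input consumed in state r with stack XAXXXBBZ.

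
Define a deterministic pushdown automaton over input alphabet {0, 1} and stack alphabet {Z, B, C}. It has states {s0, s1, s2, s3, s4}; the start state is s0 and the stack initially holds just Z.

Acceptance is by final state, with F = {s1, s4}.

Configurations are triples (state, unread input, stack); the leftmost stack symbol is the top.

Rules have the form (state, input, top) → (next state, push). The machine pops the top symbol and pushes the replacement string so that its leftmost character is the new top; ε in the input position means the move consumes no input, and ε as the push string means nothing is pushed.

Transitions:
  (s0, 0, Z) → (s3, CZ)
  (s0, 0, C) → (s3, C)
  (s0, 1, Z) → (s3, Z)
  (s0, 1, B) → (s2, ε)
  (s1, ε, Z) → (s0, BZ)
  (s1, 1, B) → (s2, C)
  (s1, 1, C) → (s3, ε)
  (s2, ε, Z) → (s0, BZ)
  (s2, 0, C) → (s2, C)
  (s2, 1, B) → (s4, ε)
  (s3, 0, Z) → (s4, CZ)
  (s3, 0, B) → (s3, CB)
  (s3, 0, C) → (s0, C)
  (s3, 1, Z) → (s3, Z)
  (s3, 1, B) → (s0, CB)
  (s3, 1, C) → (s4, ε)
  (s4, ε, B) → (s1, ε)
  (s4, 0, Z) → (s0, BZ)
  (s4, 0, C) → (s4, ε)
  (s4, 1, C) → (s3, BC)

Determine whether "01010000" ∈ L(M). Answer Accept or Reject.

Reject

(s0, 01010000, Z)
  read 0, top Z: go to s3, push CZ → (s3, 1010000, CZ)
  read 1, top C: go to s4, push ε → (s4, 010000, Z)
  read 0, top Z: go to s0, push BZ → (s0, 10000, BZ)
  read 1, top B: go to s2, push ε → (s2, 0000, Z)
  ε-move, top Z: go to s0, push BZ → (s0, 0000, BZ)
No transition applies at (s0, 0000, BZ); input not fully consumed.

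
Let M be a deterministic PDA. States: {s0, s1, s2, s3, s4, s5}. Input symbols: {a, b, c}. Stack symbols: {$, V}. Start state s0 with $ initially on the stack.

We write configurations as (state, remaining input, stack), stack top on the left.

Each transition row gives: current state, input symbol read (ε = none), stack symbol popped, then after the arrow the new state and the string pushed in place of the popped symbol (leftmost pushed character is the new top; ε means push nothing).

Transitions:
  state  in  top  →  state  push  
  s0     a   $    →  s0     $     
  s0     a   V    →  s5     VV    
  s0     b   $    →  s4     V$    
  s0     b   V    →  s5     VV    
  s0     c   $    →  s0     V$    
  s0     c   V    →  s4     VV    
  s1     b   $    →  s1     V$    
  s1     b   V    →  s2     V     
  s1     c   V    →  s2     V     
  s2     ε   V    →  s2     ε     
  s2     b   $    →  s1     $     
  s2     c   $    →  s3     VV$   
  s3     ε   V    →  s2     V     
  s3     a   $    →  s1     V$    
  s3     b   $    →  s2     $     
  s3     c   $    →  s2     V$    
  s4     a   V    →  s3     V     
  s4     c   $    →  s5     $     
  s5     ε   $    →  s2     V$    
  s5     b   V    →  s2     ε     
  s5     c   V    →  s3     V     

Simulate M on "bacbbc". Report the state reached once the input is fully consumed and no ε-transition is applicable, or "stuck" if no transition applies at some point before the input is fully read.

s2

(s0, bacbbc, $)
  read b, top $: go to s4, push V$ → (s4, acbbc, V$)
  read a, top V: go to s3, push V → (s3, cbbc, V$)
  ε-move, top V: go to s2, push V → (s2, cbbc, V$)
  ε-move, top V: go to s2, push ε → (s2, cbbc, $)
  read c, top $: go to s3, push VV$ → (s3, bbc, VV$)
  ε-move, top V: go to s2, push V → (s2, bbc, VV$)
  ε-move, top V: go to s2, push ε → (s2, bbc, V$)
  ε-move, top V: go to s2, push ε → (s2, bbc, $)
  read b, top $: go to s1, push $ → (s1, bc, $)
  read b, top $: go to s1, push V$ → (s1, c, V$)
  read c, top V: go to s2, push V → (s2, ε, V$)
  ε-move, top V: go to s2, push ε → (s2, ε, $)
All input consumed; M is in state s2.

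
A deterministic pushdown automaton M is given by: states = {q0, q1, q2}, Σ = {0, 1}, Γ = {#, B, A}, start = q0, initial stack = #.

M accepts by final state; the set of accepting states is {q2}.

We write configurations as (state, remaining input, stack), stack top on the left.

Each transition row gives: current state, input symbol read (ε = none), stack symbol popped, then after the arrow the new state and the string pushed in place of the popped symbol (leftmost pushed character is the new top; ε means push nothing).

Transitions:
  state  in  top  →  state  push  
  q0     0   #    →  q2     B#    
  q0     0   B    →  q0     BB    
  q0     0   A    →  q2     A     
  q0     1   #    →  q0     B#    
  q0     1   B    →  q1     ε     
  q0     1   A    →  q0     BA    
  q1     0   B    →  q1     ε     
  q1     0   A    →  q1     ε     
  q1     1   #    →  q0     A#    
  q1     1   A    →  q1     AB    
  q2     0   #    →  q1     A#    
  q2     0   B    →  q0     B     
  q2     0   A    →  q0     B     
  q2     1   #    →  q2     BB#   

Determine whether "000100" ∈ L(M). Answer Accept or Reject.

(q0, 000100, #)
  read 0, top #: go to q2, push B# → (q2, 00100, B#)
  read 0, top B: go to q0, push B → (q0, 0100, B#)
  read 0, top B: go to q0, push BB → (q0, 100, BB#)
  read 1, top B: go to q1, push ε → (q1, 00, B#)
  read 0, top B: go to q1, push ε → (q1, 0, #)
No transition applies at (q1, 0, #); input not fully consumed.

Reject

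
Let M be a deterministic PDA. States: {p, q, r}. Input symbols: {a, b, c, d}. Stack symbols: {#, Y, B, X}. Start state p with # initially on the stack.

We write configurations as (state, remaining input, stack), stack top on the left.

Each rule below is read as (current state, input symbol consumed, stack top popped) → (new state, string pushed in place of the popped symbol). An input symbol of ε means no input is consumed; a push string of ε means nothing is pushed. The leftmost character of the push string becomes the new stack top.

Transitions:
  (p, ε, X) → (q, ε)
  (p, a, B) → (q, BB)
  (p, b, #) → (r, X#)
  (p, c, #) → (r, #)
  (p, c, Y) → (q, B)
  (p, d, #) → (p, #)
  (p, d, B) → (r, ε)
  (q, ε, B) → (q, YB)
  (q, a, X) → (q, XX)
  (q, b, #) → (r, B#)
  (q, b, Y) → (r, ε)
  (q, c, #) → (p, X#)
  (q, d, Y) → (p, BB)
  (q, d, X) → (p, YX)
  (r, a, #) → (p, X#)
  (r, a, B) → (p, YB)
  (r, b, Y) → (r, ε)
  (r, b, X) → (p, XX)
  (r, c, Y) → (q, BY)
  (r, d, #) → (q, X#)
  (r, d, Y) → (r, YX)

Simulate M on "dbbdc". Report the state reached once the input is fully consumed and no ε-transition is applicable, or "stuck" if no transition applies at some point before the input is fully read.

(p, dbbdc, #)
  read d, top #: go to p, push # → (p, bbdc, #)
  read b, top #: go to r, push X# → (r, bdc, X#)
  read b, top X: go to p, push XX → (p, dc, XX#)
  ε-move, top X: go to q, push ε → (q, dc, X#)
  read d, top X: go to p, push YX → (p, c, YX#)
  read c, top Y: go to q, push B → (q, ε, BX#)
  ε-move, top B: go to q, push YB → (q, ε, YBX#)
All input consumed; M is in state q.

q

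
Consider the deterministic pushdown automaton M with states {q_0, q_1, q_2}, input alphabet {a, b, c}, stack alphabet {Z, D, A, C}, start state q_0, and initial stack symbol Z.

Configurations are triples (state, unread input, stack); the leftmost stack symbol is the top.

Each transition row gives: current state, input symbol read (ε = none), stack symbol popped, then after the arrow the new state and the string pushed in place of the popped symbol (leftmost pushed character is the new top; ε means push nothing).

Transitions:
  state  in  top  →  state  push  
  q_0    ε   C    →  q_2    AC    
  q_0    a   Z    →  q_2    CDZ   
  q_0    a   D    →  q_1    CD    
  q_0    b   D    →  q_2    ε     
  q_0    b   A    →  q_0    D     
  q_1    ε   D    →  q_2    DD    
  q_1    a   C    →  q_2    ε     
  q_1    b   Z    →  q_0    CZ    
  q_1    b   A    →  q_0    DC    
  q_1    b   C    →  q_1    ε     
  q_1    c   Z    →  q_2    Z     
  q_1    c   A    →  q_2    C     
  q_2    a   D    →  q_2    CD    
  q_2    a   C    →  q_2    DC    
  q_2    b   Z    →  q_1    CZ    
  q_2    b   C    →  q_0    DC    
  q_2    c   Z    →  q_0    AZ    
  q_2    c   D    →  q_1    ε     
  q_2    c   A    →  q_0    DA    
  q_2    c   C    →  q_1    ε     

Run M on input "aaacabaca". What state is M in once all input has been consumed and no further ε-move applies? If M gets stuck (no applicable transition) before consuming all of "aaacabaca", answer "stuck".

(q_0, aaacabaca, Z) ⊢ (q_2, aacabaca, CDZ) ⊢ (q_2, acabaca, DCDZ) ⊢ (q_2, cabaca, CDCDZ) ⊢ (q_1, abaca, DCDZ) ⊢ (q_2, abaca, DDCDZ) ⊢ (q_2, baca, CDDCDZ) ⊢ (q_0, aca, DCDDCDZ) ⊢ (q_1, ca, CDCDDCDZ)
No transition for (q_1, c, top C); M blocks with input ca remaining.

stuck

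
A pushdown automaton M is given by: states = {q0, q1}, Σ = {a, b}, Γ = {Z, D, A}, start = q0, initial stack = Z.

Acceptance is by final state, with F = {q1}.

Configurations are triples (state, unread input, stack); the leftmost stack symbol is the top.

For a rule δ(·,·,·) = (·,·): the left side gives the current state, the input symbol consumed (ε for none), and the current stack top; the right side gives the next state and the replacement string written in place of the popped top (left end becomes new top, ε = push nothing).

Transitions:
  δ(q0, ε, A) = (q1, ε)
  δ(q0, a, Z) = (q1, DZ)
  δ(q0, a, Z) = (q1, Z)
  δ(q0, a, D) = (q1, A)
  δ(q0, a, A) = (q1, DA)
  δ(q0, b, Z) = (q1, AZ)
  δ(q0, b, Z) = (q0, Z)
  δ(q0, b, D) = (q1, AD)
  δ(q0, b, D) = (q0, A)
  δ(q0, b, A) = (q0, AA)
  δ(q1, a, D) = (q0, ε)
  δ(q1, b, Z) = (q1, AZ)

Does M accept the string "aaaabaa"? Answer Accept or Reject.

Reject

No computation consumes all input and reaches a final state.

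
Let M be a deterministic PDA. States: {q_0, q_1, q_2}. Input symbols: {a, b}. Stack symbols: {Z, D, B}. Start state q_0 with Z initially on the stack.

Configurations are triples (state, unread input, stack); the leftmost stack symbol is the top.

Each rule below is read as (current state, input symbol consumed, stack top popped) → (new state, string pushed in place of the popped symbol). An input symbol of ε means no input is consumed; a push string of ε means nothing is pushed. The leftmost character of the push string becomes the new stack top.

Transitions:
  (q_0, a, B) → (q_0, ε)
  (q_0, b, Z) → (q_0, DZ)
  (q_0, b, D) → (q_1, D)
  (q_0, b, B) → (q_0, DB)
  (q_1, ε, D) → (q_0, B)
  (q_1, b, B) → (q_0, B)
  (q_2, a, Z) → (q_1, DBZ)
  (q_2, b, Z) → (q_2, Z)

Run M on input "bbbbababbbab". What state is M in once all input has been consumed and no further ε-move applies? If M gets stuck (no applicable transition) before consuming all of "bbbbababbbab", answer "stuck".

stuck

(q_0, bbbbababbbab, Z)
  read b, top Z: go to q_0, push DZ → (q_0, bbbababbbab, DZ)
  read b, top D: go to q_1, push D → (q_1, bbababbbab, DZ)
  ε-move, top D: go to q_0, push B → (q_0, bbababbbab, BZ)
  read b, top B: go to q_0, push DB → (q_0, bababbbab, DBZ)
  read b, top D: go to q_1, push D → (q_1, ababbbab, DBZ)
  ε-move, top D: go to q_0, push B → (q_0, ababbbab, BBZ)
  read a, top B: go to q_0, push ε → (q_0, babbbab, BZ)
  read b, top B: go to q_0, push DB → (q_0, abbbab, DBZ)
No transition for (q_0, a, top D); M blocks with input abbbab remaining.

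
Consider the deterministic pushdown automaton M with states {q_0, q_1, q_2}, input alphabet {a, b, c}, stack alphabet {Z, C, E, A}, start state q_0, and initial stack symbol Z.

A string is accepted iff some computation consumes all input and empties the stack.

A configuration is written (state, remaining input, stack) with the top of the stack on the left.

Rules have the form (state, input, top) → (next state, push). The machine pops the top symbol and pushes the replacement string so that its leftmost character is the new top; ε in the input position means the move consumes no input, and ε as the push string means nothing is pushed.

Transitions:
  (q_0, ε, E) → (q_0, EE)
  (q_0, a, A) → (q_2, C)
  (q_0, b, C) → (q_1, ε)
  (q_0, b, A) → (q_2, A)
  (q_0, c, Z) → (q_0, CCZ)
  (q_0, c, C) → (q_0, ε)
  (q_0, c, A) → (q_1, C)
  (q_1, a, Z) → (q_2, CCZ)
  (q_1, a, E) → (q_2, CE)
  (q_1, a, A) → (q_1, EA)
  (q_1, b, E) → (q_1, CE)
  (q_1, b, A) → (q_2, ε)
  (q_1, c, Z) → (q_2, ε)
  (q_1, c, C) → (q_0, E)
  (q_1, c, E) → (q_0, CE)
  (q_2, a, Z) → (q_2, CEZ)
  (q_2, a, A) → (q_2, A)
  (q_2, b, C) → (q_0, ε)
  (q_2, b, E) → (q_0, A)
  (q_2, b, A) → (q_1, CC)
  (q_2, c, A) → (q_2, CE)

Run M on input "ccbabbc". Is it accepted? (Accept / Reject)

(q_0, ccbabbc, Z)
  read c, top Z: go to q_0, push CCZ → (q_0, cbabbc, CCZ)
  read c, top C: go to q_0, push ε → (q_0, babbc, CZ)
  read b, top C: go to q_1, push ε → (q_1, abbc, Z)
  read a, top Z: go to q_2, push CCZ → (q_2, bbc, CCZ)
  read b, top C: go to q_0, push ε → (q_0, bc, CZ)
  read b, top C: go to q_1, push ε → (q_1, c, Z)
  read c, top Z: go to q_2, push ε → (q_2, ε, ε)
All input consumed and the stack is empty.

Accept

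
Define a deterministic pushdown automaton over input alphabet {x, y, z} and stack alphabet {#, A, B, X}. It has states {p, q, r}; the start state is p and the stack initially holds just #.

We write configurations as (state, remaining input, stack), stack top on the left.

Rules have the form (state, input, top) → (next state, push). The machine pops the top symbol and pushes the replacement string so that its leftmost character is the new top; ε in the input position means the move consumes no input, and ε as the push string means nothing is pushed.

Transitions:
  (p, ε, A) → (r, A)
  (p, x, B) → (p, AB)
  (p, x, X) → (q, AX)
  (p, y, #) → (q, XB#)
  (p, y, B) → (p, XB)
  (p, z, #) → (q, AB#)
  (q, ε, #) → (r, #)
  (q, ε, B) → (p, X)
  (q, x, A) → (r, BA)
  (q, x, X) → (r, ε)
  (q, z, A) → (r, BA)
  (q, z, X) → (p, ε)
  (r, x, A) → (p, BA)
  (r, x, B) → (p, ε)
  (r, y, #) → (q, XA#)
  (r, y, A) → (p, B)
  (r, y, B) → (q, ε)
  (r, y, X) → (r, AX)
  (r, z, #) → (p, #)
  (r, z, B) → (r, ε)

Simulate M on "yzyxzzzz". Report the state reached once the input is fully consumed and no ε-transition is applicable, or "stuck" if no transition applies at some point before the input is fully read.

stuck

(p, yzyxzzzz, #)
  read y, top #: go to q, push XB# → (q, zyxzzzz, XB#)
  read z, top X: go to p, push ε → (p, yxzzzz, B#)
  read y, top B: go to p, push XB → (p, xzzzz, XB#)
  read x, top X: go to q, push AX → (q, zzzz, AXB#)
  read z, top A: go to r, push BA → (r, zzz, BAXB#)
  read z, top B: go to r, push ε → (r, zz, AXB#)
No transition for (r, z, top A); M blocks with input zz remaining.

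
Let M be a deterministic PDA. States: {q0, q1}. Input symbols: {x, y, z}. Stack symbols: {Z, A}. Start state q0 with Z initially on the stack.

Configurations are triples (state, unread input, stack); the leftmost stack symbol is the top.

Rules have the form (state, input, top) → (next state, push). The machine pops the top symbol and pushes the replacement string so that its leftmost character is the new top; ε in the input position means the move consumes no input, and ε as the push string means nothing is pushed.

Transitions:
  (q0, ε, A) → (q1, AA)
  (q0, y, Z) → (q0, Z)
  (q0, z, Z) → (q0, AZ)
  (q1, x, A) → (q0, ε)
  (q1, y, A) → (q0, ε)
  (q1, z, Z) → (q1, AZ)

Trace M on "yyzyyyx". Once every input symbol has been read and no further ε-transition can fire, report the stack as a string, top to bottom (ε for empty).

(q0, yyzyyyx, Z) ⊢ (q0, yzyyyx, Z) ⊢ (q0, zyyyx, Z) ⊢ (q0, yyyx, AZ) ⊢ (q1, yyyx, AAZ) ⊢ (q0, yyx, AZ) ⊢ (q1, yyx, AAZ) ⊢ (q0, yx, AZ) ⊢ (q1, yx, AAZ) ⊢ (q0, x, AZ) ⊢ (q1, x, AAZ) ⊢ (q0, ε, AZ) ⊢ (q1, ε, AAZ)
All input consumed in state q1 with stack AAZ.

AAZ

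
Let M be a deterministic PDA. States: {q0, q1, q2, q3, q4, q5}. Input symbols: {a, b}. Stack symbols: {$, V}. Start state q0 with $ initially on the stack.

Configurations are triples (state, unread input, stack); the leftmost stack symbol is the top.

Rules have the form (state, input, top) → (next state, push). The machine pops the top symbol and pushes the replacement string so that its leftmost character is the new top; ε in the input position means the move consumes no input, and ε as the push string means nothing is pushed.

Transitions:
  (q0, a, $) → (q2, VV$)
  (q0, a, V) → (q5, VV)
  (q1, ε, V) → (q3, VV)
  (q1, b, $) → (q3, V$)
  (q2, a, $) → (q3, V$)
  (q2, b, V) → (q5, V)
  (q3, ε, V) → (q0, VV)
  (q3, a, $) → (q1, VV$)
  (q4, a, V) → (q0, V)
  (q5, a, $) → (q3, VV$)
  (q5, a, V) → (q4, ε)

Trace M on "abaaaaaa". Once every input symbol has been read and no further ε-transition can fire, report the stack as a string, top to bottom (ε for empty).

(q0, abaaaaaa, $) ⊢ (q2, baaaaaa, VV$) ⊢ (q5, aaaaaa, VV$) ⊢ (q4, aaaaa, V$) ⊢ (q0, aaaa, V$) ⊢ (q5, aaa, VV$) ⊢ (q4, aa, V$) ⊢ (q0, a, V$) ⊢ (q5, ε, VV$)
All input consumed in state q5 with stack VV$.

VV$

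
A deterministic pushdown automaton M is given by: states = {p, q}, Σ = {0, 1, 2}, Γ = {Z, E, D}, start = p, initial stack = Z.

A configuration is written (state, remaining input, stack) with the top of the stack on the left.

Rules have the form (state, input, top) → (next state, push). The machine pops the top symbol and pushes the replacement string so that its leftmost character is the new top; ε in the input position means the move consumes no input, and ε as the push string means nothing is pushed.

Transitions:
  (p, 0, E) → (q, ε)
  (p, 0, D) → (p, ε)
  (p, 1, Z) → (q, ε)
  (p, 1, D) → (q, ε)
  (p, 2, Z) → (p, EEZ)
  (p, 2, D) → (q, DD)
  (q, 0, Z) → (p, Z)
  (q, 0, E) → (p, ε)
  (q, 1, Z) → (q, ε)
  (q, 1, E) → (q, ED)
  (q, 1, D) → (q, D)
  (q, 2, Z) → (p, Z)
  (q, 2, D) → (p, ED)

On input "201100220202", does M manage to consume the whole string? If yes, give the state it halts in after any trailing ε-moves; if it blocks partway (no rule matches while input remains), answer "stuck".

p

(p, 201100220202, Z) ⊢ (p, 01100220202, EEZ) ⊢ (q, 1100220202, EZ) ⊢ (q, 100220202, EDZ) ⊢ (q, 00220202, EDDZ) ⊢ (p, 0220202, DDZ) ⊢ (p, 220202, DZ) ⊢ (q, 20202, DDZ) ⊢ (p, 0202, EDDZ) ⊢ (q, 202, DDZ) ⊢ (p, 02, EDDZ) ⊢ (q, 2, DDZ) ⊢ (p, ε, EDDZ)
All input consumed; M is in state p.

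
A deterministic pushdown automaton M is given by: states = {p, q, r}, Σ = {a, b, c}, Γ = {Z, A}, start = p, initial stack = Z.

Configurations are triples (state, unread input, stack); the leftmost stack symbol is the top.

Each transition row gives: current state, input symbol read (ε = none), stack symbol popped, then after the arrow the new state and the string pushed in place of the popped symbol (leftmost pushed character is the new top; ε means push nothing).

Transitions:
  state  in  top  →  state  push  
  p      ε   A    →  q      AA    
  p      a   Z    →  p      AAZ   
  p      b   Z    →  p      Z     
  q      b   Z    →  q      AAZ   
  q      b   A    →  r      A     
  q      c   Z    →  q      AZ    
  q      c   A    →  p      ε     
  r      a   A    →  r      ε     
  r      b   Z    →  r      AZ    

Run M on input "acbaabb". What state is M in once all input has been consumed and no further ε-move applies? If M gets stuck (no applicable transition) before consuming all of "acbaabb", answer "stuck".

(p, acbaabb, Z)
  read a, top Z: go to p, push AAZ → (p, cbaabb, AAZ)
  ε-move, top A: go to q, push AA → (q, cbaabb, AAAZ)
  read c, top A: go to p, push ε → (p, baabb, AAZ)
  ε-move, top A: go to q, push AA → (q, baabb, AAAZ)
  read b, top A: go to r, push A → (r, aabb, AAAZ)
  read a, top A: go to r, push ε → (r, abb, AAZ)
  read a, top A: go to r, push ε → (r, bb, AZ)
No transition for (r, b, top A); M blocks with input bb remaining.

stuck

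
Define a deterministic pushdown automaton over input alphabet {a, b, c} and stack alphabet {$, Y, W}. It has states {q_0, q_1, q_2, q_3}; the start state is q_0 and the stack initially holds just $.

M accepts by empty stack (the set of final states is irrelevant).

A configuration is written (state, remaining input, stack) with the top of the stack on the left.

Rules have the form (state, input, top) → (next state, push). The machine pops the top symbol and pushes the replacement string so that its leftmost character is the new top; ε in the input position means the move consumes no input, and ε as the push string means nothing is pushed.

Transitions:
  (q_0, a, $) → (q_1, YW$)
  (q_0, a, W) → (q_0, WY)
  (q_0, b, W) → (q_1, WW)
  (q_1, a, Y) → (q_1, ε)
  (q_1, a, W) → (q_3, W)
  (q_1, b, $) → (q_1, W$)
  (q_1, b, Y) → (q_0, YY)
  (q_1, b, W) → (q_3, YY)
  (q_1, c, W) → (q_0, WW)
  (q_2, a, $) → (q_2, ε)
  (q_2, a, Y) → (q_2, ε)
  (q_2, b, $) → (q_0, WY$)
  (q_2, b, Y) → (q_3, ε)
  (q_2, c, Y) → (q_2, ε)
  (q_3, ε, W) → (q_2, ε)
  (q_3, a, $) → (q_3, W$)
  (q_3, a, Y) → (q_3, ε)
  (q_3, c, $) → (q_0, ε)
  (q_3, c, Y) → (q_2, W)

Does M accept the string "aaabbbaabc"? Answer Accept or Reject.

(q_0, aaabbbaabc, $)
  read a, top $: go to q_1, push YW$ → (q_1, aabbbaabc, YW$)
  read a, top Y: go to q_1, push ε → (q_1, abbbaabc, W$)
  read a, top W: go to q_3, push W → (q_3, bbbaabc, W$)
  ε-move, top W: go to q_2, push ε → (q_2, bbbaabc, $)
  read b, top $: go to q_0, push WY$ → (q_0, bbaabc, WY$)
  read b, top W: go to q_1, push WW → (q_1, baabc, WWY$)
  read b, top W: go to q_3, push YY → (q_3, aabc, YYWY$)
  read a, top Y: go to q_3, push ε → (q_3, abc, YWY$)
  read a, top Y: go to q_3, push ε → (q_3, bc, WY$)
  ε-move, top W: go to q_2, push ε → (q_2, bc, Y$)
  read b, top Y: go to q_3, push ε → (q_3, c, $)
  read c, top $: go to q_0, push ε → (q_0, ε, ε)
All input consumed and the stack is empty.

Accept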